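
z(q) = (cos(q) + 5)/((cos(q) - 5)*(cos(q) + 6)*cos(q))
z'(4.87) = 6.67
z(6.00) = -0.22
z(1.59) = 8.64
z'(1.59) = -451.90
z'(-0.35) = 0.06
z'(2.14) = -0.48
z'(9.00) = -0.08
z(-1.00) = -0.35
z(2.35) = 0.20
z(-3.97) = 0.21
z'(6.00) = 0.05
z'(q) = (cos(q) + 5)*sin(q)/((cos(q) - 5)*(cos(q) + 6)*cos(q)^2) + (cos(q) + 5)*sin(q)/((cos(q) - 5)*(cos(q) + 6)^2*cos(q)) - sin(q)/((cos(q) - 5)*(cos(q) + 6)*cos(q)) + (cos(q) + 5)*sin(q)/((cos(q) - 5)^2*(cos(q) + 6)*cos(q)) = 2*(cos(q)^3 + 8*cos(q)^2 + 5*cos(q) - 75)*sin(q)/((cos(q) - 5)^2*(cos(q) + 6)^2*cos(q)^2)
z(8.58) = 0.22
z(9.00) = 0.15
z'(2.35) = -0.24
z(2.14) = 0.27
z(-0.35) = -0.22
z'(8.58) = -0.28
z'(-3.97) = -0.26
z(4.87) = -1.10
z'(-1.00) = 0.47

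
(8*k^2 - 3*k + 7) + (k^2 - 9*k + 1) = 9*k^2 - 12*k + 8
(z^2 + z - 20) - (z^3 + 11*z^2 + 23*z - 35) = -z^3 - 10*z^2 - 22*z + 15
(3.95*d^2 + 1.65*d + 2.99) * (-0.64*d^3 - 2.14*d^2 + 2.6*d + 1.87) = -2.528*d^5 - 9.509*d^4 + 4.8254*d^3 + 5.2779*d^2 + 10.8595*d + 5.5913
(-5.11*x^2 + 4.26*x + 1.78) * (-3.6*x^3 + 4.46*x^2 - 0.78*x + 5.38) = 18.396*x^5 - 38.1266*x^4 + 16.5774*x^3 - 22.8758*x^2 + 21.5304*x + 9.5764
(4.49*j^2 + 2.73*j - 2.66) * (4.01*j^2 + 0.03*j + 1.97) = 18.0049*j^4 + 11.082*j^3 - 1.7394*j^2 + 5.2983*j - 5.2402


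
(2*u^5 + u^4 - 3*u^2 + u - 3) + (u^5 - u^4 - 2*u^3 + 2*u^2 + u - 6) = 3*u^5 - 2*u^3 - u^2 + 2*u - 9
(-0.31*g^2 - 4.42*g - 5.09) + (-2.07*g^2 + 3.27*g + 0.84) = -2.38*g^2 - 1.15*g - 4.25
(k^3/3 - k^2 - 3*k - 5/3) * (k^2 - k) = k^5/3 - 4*k^4/3 - 2*k^3 + 4*k^2/3 + 5*k/3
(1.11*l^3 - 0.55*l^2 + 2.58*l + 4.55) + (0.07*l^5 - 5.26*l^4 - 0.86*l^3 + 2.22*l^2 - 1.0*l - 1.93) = 0.07*l^5 - 5.26*l^4 + 0.25*l^3 + 1.67*l^2 + 1.58*l + 2.62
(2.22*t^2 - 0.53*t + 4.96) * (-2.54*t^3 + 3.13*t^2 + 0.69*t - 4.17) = -5.6388*t^5 + 8.2948*t^4 - 12.7255*t^3 + 5.9017*t^2 + 5.6325*t - 20.6832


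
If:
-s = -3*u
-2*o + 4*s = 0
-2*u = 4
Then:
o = -12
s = -6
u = -2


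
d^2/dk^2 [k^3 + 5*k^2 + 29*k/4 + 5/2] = 6*k + 10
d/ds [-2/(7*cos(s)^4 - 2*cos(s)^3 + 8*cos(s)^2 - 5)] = 4*(-14*cos(s)^2 + 3*cos(s) - 8)*sin(s)*cos(s)/(7*cos(s)^4 - 2*cos(s)^3 + 8*cos(s)^2 - 5)^2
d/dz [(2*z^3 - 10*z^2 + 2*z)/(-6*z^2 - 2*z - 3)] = 2*(-6*z^4 - 4*z^3 + 7*z^2 + 30*z - 3)/(36*z^4 + 24*z^3 + 40*z^2 + 12*z + 9)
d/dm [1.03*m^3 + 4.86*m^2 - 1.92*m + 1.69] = 3.09*m^2 + 9.72*m - 1.92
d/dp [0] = 0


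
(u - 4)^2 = u^2 - 8*u + 16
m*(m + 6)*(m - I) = m^3 + 6*m^2 - I*m^2 - 6*I*m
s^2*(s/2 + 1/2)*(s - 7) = s^4/2 - 3*s^3 - 7*s^2/2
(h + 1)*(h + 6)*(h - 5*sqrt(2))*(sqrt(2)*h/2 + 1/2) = sqrt(2)*h^4/2 - 9*h^3/2 + 7*sqrt(2)*h^3/2 - 63*h^2/2 + sqrt(2)*h^2/2 - 27*h - 35*sqrt(2)*h/2 - 15*sqrt(2)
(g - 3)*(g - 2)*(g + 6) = g^3 + g^2 - 24*g + 36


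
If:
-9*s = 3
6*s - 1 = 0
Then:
No Solution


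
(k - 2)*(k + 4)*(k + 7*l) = k^3 + 7*k^2*l + 2*k^2 + 14*k*l - 8*k - 56*l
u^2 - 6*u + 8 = (u - 4)*(u - 2)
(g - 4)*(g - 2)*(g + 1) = g^3 - 5*g^2 + 2*g + 8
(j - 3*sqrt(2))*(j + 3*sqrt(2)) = j^2 - 18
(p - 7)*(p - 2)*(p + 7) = p^3 - 2*p^2 - 49*p + 98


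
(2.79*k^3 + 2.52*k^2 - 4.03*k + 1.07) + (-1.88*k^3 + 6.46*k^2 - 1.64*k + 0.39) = 0.91*k^3 + 8.98*k^2 - 5.67*k + 1.46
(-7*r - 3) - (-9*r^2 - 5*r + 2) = 9*r^2 - 2*r - 5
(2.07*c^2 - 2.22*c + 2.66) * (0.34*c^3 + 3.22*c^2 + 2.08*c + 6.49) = 0.7038*c^5 + 5.9106*c^4 - 1.9384*c^3 + 17.3819*c^2 - 8.875*c + 17.2634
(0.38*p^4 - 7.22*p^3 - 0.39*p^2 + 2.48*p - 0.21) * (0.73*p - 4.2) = 0.2774*p^5 - 6.8666*p^4 + 30.0393*p^3 + 3.4484*p^2 - 10.5693*p + 0.882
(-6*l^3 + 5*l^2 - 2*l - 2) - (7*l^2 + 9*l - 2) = -6*l^3 - 2*l^2 - 11*l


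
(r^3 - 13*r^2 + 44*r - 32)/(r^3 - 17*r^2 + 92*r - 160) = (r - 1)/(r - 5)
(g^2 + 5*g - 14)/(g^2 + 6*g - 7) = (g - 2)/(g - 1)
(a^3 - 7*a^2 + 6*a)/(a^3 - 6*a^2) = (a - 1)/a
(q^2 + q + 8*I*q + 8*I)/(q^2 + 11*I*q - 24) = (q + 1)/(q + 3*I)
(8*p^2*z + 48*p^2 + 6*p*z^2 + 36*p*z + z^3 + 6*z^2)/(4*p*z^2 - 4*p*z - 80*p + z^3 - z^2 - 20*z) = (2*p*z + 12*p + z^2 + 6*z)/(z^2 - z - 20)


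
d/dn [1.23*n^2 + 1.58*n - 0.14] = 2.46*n + 1.58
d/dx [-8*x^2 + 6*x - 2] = 6 - 16*x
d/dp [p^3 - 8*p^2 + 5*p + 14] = 3*p^2 - 16*p + 5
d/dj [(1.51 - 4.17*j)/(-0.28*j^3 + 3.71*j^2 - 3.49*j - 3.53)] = (-2.3352*j^3 + 16.7391*j^2 - 11.2042*j + 19.99)/(0.0784*j^6 - 2.0776*j^5 + 15.7185*j^4 - 23.919*j^3 - 14.0125*j^2 + 24.6394*j + 12.4609)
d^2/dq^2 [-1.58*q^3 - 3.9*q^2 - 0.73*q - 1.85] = -9.48*q - 7.8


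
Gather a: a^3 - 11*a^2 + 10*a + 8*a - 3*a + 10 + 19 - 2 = a^3 - 11*a^2 + 15*a + 27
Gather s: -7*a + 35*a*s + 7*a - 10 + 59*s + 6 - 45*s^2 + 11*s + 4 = -45*s^2 + s*(35*a + 70)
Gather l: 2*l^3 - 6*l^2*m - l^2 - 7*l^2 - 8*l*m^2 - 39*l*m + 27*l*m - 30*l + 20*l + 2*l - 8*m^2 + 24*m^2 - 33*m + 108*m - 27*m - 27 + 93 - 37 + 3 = 2*l^3 + l^2*(-6*m - 8) + l*(-8*m^2 - 12*m - 8) + 16*m^2 + 48*m + 32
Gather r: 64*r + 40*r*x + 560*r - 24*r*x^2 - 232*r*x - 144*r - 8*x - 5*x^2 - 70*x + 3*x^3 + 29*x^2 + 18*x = r*(-24*x^2 - 192*x + 480) + 3*x^3 + 24*x^2 - 60*x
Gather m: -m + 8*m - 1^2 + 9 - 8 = 7*m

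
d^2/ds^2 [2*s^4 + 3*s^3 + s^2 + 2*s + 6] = 24*s^2 + 18*s + 2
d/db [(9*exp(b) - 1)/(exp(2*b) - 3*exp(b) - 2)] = (-9*exp(2*b) + 2*exp(b) - 21)*exp(b)/(exp(4*b) - 6*exp(3*b) + 5*exp(2*b) + 12*exp(b) + 4)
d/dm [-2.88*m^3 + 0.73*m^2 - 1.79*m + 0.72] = -8.64*m^2 + 1.46*m - 1.79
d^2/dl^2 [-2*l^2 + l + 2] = -4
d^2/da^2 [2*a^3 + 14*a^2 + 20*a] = 12*a + 28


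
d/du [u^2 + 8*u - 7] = 2*u + 8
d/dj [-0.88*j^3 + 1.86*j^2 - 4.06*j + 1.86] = -2.64*j^2 + 3.72*j - 4.06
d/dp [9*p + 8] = 9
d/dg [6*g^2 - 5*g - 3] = 12*g - 5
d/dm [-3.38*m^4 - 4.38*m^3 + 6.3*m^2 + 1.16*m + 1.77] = -13.52*m^3 - 13.14*m^2 + 12.6*m + 1.16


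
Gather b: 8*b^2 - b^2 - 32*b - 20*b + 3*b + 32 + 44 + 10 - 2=7*b^2 - 49*b + 84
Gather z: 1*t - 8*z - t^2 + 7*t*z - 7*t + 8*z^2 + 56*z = -t^2 - 6*t + 8*z^2 + z*(7*t + 48)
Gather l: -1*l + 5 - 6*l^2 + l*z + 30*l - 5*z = -6*l^2 + l*(z + 29) - 5*z + 5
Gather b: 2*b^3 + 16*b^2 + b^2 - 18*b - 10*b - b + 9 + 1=2*b^3 + 17*b^2 - 29*b + 10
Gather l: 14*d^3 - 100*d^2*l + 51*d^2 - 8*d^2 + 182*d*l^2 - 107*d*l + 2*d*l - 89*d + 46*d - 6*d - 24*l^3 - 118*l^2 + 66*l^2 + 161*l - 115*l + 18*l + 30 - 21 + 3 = 14*d^3 + 43*d^2 - 49*d - 24*l^3 + l^2*(182*d - 52) + l*(-100*d^2 - 105*d + 64) + 12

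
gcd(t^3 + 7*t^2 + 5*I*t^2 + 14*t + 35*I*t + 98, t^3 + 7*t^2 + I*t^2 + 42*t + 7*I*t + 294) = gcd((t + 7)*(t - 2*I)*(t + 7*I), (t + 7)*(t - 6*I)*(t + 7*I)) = t^2 + t*(7 + 7*I) + 49*I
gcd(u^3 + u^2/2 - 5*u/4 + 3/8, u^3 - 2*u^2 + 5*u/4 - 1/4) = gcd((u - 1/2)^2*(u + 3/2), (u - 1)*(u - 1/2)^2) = u^2 - u + 1/4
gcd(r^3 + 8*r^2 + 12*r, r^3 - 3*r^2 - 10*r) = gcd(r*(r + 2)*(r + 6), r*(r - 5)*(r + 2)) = r^2 + 2*r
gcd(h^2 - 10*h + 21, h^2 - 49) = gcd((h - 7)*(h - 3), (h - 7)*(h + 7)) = h - 7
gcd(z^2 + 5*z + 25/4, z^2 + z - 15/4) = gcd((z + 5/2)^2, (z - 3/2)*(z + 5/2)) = z + 5/2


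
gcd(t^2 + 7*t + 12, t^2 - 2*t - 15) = t + 3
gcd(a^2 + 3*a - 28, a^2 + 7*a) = a + 7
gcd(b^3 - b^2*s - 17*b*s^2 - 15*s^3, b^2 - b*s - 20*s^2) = -b + 5*s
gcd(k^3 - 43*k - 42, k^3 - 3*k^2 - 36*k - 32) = k + 1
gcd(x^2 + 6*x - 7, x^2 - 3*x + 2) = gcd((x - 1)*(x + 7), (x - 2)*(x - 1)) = x - 1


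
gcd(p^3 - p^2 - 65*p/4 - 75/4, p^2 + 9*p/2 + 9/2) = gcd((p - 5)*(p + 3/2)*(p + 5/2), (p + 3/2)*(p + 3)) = p + 3/2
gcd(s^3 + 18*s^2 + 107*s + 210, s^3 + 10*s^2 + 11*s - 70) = s^2 + 12*s + 35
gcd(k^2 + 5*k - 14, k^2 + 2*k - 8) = k - 2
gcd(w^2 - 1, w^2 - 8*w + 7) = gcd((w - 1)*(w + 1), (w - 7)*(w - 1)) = w - 1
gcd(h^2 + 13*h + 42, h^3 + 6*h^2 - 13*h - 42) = h + 7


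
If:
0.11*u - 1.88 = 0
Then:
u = 17.09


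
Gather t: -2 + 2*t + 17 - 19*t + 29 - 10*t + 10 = 54 - 27*t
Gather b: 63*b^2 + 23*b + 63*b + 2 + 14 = 63*b^2 + 86*b + 16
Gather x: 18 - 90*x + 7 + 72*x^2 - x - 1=72*x^2 - 91*x + 24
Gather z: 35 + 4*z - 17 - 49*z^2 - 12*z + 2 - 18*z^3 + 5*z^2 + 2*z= -18*z^3 - 44*z^2 - 6*z + 20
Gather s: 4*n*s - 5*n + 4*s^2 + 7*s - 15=-5*n + 4*s^2 + s*(4*n + 7) - 15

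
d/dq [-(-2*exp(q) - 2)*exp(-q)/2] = -exp(-q)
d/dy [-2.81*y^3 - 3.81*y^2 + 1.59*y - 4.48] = -8.43*y^2 - 7.62*y + 1.59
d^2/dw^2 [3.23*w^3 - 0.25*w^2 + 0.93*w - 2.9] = 19.38*w - 0.5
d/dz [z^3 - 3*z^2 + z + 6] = 3*z^2 - 6*z + 1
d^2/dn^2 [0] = 0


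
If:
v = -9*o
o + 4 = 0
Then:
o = -4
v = 36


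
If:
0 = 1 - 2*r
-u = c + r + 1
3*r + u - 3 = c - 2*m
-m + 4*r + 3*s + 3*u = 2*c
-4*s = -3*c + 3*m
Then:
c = -59/48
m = 13/48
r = 1/2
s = -9/8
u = -13/48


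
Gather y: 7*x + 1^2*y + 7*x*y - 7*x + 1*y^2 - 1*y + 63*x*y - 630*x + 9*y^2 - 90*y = -630*x + 10*y^2 + y*(70*x - 90)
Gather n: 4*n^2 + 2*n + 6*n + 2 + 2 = 4*n^2 + 8*n + 4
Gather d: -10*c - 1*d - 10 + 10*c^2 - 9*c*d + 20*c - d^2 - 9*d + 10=10*c^2 + 10*c - d^2 + d*(-9*c - 10)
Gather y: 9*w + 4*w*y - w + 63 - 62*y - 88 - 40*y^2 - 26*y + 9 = 8*w - 40*y^2 + y*(4*w - 88) - 16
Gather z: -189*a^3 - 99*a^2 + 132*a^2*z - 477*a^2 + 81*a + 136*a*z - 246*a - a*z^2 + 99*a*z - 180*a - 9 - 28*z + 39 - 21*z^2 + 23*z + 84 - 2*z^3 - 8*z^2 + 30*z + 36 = -189*a^3 - 576*a^2 - 345*a - 2*z^3 + z^2*(-a - 29) + z*(132*a^2 + 235*a + 25) + 150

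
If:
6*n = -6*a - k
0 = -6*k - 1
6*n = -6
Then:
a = 37/36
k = -1/6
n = -1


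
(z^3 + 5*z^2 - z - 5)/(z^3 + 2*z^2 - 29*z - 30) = (z^2 + 4*z - 5)/(z^2 + z - 30)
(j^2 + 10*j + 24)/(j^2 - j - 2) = (j^2 + 10*j + 24)/(j^2 - j - 2)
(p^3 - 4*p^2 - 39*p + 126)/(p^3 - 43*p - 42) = (p - 3)/(p + 1)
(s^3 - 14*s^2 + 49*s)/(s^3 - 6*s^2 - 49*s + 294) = s*(s - 7)/(s^2 + s - 42)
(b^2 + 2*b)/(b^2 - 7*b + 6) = b*(b + 2)/(b^2 - 7*b + 6)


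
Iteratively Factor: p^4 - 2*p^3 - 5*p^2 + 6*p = (p - 1)*(p^3 - p^2 - 6*p) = (p - 3)*(p - 1)*(p^2 + 2*p) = (p - 3)*(p - 1)*(p + 2)*(p)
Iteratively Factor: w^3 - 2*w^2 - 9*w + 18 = (w - 3)*(w^2 + w - 6) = (w - 3)*(w + 3)*(w - 2)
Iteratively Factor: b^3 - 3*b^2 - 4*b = (b)*(b^2 - 3*b - 4) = b*(b + 1)*(b - 4)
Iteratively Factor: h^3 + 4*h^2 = (h + 4)*(h^2) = h*(h + 4)*(h)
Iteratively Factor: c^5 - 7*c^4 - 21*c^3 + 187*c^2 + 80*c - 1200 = (c + 3)*(c^4 - 10*c^3 + 9*c^2 + 160*c - 400) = (c - 5)*(c + 3)*(c^3 - 5*c^2 - 16*c + 80) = (c - 5)*(c - 4)*(c + 3)*(c^2 - c - 20) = (c - 5)*(c - 4)*(c + 3)*(c + 4)*(c - 5)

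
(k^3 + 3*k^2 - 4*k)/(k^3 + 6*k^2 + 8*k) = (k - 1)/(k + 2)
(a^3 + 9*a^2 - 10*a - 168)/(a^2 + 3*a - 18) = (a^2 + 3*a - 28)/(a - 3)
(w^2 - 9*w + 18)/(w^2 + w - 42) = (w - 3)/(w + 7)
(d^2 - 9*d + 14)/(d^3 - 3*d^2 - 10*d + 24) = (d - 7)/(d^2 - d - 12)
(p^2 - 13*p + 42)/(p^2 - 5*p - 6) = (p - 7)/(p + 1)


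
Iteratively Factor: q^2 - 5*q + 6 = (q - 3)*(q - 2)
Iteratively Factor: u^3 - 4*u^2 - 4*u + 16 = (u - 2)*(u^2 - 2*u - 8) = (u - 4)*(u - 2)*(u + 2)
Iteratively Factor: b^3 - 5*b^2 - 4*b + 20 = (b - 5)*(b^2 - 4) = (b - 5)*(b - 2)*(b + 2)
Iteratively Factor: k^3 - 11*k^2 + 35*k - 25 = (k - 5)*(k^2 - 6*k + 5) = (k - 5)*(k - 1)*(k - 5)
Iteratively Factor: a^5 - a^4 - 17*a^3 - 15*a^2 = (a - 5)*(a^4 + 4*a^3 + 3*a^2) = a*(a - 5)*(a^3 + 4*a^2 + 3*a) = a^2*(a - 5)*(a^2 + 4*a + 3) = a^2*(a - 5)*(a + 3)*(a + 1)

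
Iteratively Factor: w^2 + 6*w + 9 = (w + 3)*(w + 3)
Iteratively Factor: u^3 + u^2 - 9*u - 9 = (u + 1)*(u^2 - 9) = (u + 1)*(u + 3)*(u - 3)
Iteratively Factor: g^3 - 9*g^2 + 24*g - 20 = (g - 5)*(g^2 - 4*g + 4) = (g - 5)*(g - 2)*(g - 2)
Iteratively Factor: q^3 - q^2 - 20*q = (q - 5)*(q^2 + 4*q) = (q - 5)*(q + 4)*(q)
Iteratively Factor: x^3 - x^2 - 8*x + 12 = (x - 2)*(x^2 + x - 6) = (x - 2)*(x + 3)*(x - 2)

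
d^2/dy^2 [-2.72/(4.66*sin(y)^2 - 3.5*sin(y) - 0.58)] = (-236.265728*sin(y)^4 + 133.0896*sin(y)^3 + 291.672128*sin(y)^2 - 260.6576*sin(y) + 81.343232)/(-4.66*sin(y)^2 + 3.5*sin(y) + 0.58)^3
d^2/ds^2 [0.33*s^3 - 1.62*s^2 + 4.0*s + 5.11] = 1.98*s - 3.24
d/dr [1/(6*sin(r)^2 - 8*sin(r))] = (2 - 3*sin(r))*cos(r)/((3*sin(r) - 4)^2*sin(r)^2)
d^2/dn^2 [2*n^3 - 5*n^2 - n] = 12*n - 10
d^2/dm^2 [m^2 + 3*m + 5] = 2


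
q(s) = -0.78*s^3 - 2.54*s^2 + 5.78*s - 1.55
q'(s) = -2.34*s^2 - 5.08*s + 5.78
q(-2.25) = -18.53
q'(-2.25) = 5.36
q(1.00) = 0.91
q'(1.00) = -1.64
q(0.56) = 0.75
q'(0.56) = 2.20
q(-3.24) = -20.41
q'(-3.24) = -2.33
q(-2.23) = -18.42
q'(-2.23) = 5.47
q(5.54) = -180.11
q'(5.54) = -94.18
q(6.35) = -266.98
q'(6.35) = -120.83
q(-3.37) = -20.02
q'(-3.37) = -3.68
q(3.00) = -28.13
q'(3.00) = -30.52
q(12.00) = -1645.79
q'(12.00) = -392.14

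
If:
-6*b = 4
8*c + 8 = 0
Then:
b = -2/3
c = -1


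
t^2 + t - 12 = (t - 3)*(t + 4)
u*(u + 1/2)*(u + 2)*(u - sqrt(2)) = u^4 - sqrt(2)*u^3 + 5*u^3/2 - 5*sqrt(2)*u^2/2 + u^2 - sqrt(2)*u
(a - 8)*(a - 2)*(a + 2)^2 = a^4 - 6*a^3 - 20*a^2 + 24*a + 64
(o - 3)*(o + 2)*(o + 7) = o^3 + 6*o^2 - 13*o - 42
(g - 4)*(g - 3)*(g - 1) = g^3 - 8*g^2 + 19*g - 12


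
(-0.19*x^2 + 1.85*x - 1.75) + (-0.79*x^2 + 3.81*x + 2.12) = -0.98*x^2 + 5.66*x + 0.37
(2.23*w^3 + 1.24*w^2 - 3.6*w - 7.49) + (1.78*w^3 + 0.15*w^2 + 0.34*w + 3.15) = 4.01*w^3 + 1.39*w^2 - 3.26*w - 4.34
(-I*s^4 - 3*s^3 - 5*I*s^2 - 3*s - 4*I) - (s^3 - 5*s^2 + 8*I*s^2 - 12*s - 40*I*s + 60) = -I*s^4 - 4*s^3 + 5*s^2 - 13*I*s^2 + 9*s + 40*I*s - 60 - 4*I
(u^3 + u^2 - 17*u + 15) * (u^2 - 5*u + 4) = u^5 - 4*u^4 - 18*u^3 + 104*u^2 - 143*u + 60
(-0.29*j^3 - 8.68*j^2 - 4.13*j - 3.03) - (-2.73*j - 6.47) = -0.29*j^3 - 8.68*j^2 - 1.4*j + 3.44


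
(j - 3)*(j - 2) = j^2 - 5*j + 6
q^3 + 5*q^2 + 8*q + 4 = (q + 1)*(q + 2)^2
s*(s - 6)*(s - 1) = s^3 - 7*s^2 + 6*s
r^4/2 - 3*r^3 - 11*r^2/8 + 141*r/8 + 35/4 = (r/2 + 1)*(r - 5)*(r - 7/2)*(r + 1/2)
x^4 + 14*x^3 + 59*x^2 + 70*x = x*(x + 2)*(x + 5)*(x + 7)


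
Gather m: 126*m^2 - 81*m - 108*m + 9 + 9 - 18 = 126*m^2 - 189*m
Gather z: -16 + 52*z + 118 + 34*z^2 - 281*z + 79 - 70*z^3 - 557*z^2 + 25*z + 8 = -70*z^3 - 523*z^2 - 204*z + 189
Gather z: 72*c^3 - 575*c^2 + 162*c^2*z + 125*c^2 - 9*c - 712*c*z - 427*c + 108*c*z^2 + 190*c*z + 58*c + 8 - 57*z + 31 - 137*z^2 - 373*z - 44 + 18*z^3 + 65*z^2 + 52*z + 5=72*c^3 - 450*c^2 - 378*c + 18*z^3 + z^2*(108*c - 72) + z*(162*c^2 - 522*c - 378)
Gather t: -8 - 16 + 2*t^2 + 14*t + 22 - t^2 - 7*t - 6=t^2 + 7*t - 8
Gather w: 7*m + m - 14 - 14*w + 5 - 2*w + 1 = 8*m - 16*w - 8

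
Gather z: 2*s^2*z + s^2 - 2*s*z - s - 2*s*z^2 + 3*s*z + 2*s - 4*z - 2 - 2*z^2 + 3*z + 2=s^2 + s + z^2*(-2*s - 2) + z*(2*s^2 + s - 1)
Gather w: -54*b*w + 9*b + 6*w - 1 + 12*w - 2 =9*b + w*(18 - 54*b) - 3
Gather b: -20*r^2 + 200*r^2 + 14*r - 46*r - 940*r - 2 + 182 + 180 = 180*r^2 - 972*r + 360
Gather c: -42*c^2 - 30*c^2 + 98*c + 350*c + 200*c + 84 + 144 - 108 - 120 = -72*c^2 + 648*c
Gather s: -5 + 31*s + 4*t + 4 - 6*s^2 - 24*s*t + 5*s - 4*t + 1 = -6*s^2 + s*(36 - 24*t)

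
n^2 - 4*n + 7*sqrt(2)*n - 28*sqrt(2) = (n - 4)*(n + 7*sqrt(2))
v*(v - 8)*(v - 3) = v^3 - 11*v^2 + 24*v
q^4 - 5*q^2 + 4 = (q - 2)*(q - 1)*(q + 1)*(q + 2)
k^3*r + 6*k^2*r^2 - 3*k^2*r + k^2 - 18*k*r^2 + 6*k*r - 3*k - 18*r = (k - 3)*(k + 6*r)*(k*r + 1)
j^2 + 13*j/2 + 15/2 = (j + 3/2)*(j + 5)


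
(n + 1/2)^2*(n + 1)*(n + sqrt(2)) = n^4 + sqrt(2)*n^3 + 2*n^3 + 5*n^2/4 + 2*sqrt(2)*n^2 + n/4 + 5*sqrt(2)*n/4 + sqrt(2)/4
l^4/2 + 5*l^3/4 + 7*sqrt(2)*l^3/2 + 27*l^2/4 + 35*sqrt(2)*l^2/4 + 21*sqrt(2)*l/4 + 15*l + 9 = (l + 3/2)*(l + 6*sqrt(2))*(sqrt(2)*l/2 + 1)*(sqrt(2)*l/2 + sqrt(2)/2)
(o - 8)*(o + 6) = o^2 - 2*o - 48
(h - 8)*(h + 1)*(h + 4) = h^3 - 3*h^2 - 36*h - 32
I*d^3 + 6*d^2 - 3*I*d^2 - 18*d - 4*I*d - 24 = (d - 4)*(d - 6*I)*(I*d + I)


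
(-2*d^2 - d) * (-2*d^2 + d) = 4*d^4 - d^2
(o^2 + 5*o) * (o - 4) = o^3 + o^2 - 20*o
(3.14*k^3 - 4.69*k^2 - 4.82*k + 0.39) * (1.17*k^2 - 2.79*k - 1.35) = 3.6738*k^5 - 14.2479*k^4 + 3.2067*k^3 + 20.2356*k^2 + 5.4189*k - 0.5265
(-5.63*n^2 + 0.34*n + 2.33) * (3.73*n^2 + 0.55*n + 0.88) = -20.9999*n^4 - 1.8283*n^3 + 3.9235*n^2 + 1.5807*n + 2.0504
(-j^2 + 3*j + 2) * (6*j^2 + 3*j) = -6*j^4 + 15*j^3 + 21*j^2 + 6*j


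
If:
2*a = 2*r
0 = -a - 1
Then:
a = -1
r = -1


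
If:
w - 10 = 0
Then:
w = 10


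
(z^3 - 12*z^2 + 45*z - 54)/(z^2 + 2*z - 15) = (z^2 - 9*z + 18)/(z + 5)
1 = 1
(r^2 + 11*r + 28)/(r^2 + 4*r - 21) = (r + 4)/(r - 3)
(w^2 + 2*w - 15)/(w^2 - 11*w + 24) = (w + 5)/(w - 8)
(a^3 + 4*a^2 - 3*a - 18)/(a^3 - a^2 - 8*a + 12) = (a + 3)/(a - 2)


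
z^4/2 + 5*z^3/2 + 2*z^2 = z^2*(z/2 + 1/2)*(z + 4)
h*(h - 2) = h^2 - 2*h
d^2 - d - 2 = (d - 2)*(d + 1)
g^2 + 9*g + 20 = (g + 4)*(g + 5)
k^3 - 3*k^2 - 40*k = k*(k - 8)*(k + 5)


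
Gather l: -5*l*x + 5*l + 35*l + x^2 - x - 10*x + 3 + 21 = l*(40 - 5*x) + x^2 - 11*x + 24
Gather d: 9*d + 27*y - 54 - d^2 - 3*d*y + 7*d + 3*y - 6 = -d^2 + d*(16 - 3*y) + 30*y - 60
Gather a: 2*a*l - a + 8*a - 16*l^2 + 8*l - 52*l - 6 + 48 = a*(2*l + 7) - 16*l^2 - 44*l + 42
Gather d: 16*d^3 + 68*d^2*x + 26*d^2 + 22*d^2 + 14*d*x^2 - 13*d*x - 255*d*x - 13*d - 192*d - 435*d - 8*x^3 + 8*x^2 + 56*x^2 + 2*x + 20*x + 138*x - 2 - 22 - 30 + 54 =16*d^3 + d^2*(68*x + 48) + d*(14*x^2 - 268*x - 640) - 8*x^3 + 64*x^2 + 160*x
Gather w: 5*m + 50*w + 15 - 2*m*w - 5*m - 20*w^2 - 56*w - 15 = -20*w^2 + w*(-2*m - 6)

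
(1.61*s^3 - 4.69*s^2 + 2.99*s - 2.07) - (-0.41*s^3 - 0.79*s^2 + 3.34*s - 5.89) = 2.02*s^3 - 3.9*s^2 - 0.35*s + 3.82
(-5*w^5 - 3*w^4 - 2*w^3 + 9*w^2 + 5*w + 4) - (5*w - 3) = -5*w^5 - 3*w^4 - 2*w^3 + 9*w^2 + 7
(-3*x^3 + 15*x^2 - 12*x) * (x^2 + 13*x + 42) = -3*x^5 - 24*x^4 + 57*x^3 + 474*x^2 - 504*x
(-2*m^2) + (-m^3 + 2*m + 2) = -m^3 - 2*m^2 + 2*m + 2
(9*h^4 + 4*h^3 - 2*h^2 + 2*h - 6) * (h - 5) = 9*h^5 - 41*h^4 - 22*h^3 + 12*h^2 - 16*h + 30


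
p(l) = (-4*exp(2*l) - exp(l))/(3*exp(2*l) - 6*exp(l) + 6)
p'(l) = (-8*exp(2*l) - exp(l))/(3*exp(2*l) - 6*exp(l) + 6) + (-6*exp(2*l) + 6*exp(l))*(-4*exp(2*l) - exp(l))/(3*exp(2*l) - 6*exp(l) + 6)^2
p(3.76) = -1.40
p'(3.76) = 0.07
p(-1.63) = -0.07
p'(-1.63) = -0.12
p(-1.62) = -0.07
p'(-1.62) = -0.12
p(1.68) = -2.00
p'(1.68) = 0.76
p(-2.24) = -0.03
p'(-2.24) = -0.04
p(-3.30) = -0.01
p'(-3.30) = -0.01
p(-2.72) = -0.01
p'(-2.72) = -0.02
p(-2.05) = -0.04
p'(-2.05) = -0.05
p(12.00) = -1.33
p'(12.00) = 0.00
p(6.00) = -1.34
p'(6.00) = 0.01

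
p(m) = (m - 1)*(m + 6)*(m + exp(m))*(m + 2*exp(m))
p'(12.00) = 22517180527796.53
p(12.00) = 10490852508083.25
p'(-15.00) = -9945.00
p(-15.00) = 32400.00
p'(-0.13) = -28.17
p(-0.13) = -8.07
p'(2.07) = 4472.18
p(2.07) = 1546.54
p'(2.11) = 4957.51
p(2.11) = 1734.98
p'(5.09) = 5758132.59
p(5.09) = 2505877.90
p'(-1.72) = 46.33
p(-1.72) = -24.43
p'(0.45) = -19.59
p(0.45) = -25.68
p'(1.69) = 1619.82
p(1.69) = 472.64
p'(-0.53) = -9.52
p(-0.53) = -0.32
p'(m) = (m - 1)*(m + 6)*(m + exp(m))*(2*exp(m) + 1) + (m - 1)*(m + 6)*(m + 2*exp(m))*(exp(m) + 1) + (m - 1)*(m + exp(m))*(m + 2*exp(m)) + (m + 6)*(m + exp(m))*(m + 2*exp(m))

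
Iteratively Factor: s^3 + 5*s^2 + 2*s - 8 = (s - 1)*(s^2 + 6*s + 8) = (s - 1)*(s + 2)*(s + 4)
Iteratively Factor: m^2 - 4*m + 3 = (m - 1)*(m - 3)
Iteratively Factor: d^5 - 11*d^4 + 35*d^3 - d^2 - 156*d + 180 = (d - 3)*(d^4 - 8*d^3 + 11*d^2 + 32*d - 60) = (d - 5)*(d - 3)*(d^3 - 3*d^2 - 4*d + 12) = (d - 5)*(d - 3)^2*(d^2 - 4) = (d - 5)*(d - 3)^2*(d + 2)*(d - 2)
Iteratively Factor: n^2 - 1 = (n - 1)*(n + 1)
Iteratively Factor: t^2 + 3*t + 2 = (t + 2)*(t + 1)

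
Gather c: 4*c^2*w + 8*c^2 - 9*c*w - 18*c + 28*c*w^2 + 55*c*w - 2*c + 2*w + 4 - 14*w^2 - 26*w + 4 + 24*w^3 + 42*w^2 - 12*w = c^2*(4*w + 8) + c*(28*w^2 + 46*w - 20) + 24*w^3 + 28*w^2 - 36*w + 8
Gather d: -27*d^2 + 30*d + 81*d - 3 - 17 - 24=-27*d^2 + 111*d - 44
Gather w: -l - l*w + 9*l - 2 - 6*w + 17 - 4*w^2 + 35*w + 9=8*l - 4*w^2 + w*(29 - l) + 24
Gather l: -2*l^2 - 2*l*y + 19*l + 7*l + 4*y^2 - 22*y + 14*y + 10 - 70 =-2*l^2 + l*(26 - 2*y) + 4*y^2 - 8*y - 60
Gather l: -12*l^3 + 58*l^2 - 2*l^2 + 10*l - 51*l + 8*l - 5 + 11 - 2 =-12*l^3 + 56*l^2 - 33*l + 4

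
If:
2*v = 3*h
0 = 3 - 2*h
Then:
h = 3/2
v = 9/4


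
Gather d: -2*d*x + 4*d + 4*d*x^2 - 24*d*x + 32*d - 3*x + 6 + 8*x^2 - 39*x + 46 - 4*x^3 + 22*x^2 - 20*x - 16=d*(4*x^2 - 26*x + 36) - 4*x^3 + 30*x^2 - 62*x + 36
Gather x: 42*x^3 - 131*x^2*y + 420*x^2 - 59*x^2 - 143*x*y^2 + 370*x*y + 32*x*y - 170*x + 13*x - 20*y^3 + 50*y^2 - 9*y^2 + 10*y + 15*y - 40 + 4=42*x^3 + x^2*(361 - 131*y) + x*(-143*y^2 + 402*y - 157) - 20*y^3 + 41*y^2 + 25*y - 36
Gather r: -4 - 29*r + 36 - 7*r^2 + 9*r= -7*r^2 - 20*r + 32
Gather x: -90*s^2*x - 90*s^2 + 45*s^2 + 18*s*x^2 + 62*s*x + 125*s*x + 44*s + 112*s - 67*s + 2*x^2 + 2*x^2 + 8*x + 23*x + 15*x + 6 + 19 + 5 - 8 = -45*s^2 + 89*s + x^2*(18*s + 4) + x*(-90*s^2 + 187*s + 46) + 22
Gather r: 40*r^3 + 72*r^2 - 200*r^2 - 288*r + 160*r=40*r^3 - 128*r^2 - 128*r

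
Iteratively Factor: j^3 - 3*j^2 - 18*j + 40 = (j - 5)*(j^2 + 2*j - 8) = (j - 5)*(j - 2)*(j + 4)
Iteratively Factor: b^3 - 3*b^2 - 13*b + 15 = (b + 3)*(b^2 - 6*b + 5) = (b - 1)*(b + 3)*(b - 5)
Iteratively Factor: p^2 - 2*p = (p - 2)*(p)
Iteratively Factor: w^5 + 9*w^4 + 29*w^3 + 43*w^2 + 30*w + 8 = (w + 4)*(w^4 + 5*w^3 + 9*w^2 + 7*w + 2) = (w + 1)*(w + 4)*(w^3 + 4*w^2 + 5*w + 2) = (w + 1)*(w + 2)*(w + 4)*(w^2 + 2*w + 1) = (w + 1)^2*(w + 2)*(w + 4)*(w + 1)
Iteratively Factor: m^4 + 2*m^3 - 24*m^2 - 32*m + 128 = (m - 2)*(m^3 + 4*m^2 - 16*m - 64) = (m - 2)*(m + 4)*(m^2 - 16) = (m - 2)*(m + 4)^2*(m - 4)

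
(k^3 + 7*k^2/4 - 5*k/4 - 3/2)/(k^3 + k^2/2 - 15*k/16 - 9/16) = 4*(k + 2)/(4*k + 3)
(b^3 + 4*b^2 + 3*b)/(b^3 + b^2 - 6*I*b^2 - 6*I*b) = (b + 3)/(b - 6*I)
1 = 1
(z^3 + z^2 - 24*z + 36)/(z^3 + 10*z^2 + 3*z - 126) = (z - 2)/(z + 7)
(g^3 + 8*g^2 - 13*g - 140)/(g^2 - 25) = (g^2 + 3*g - 28)/(g - 5)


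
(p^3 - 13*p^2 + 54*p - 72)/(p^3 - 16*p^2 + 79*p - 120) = (p^2 - 10*p + 24)/(p^2 - 13*p + 40)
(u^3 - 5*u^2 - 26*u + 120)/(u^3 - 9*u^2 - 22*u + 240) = (u - 4)/(u - 8)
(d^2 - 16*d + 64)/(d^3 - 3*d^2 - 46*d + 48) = (d - 8)/(d^2 + 5*d - 6)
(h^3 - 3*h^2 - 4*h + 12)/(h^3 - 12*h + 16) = (h^2 - h - 6)/(h^2 + 2*h - 8)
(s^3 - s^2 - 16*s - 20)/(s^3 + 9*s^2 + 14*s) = (s^2 - 3*s - 10)/(s*(s + 7))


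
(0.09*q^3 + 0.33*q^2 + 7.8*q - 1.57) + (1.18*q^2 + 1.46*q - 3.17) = 0.09*q^3 + 1.51*q^2 + 9.26*q - 4.74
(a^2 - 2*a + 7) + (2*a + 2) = a^2 + 9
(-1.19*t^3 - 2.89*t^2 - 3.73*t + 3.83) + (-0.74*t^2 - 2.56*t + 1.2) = -1.19*t^3 - 3.63*t^2 - 6.29*t + 5.03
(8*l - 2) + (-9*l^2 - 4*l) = -9*l^2 + 4*l - 2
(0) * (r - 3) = 0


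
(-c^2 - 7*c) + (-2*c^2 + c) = -3*c^2 - 6*c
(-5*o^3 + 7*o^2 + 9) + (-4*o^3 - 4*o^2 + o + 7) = -9*o^3 + 3*o^2 + o + 16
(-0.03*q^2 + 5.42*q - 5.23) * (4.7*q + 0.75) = -0.141*q^3 + 25.4515*q^2 - 20.516*q - 3.9225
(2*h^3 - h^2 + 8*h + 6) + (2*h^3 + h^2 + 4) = 4*h^3 + 8*h + 10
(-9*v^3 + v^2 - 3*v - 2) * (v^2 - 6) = -9*v^5 + v^4 + 51*v^3 - 8*v^2 + 18*v + 12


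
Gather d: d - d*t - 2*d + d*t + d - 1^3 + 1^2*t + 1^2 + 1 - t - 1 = 0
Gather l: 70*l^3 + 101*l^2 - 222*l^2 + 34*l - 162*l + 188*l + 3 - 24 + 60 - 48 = 70*l^3 - 121*l^2 + 60*l - 9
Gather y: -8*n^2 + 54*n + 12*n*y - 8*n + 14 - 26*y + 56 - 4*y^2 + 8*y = -8*n^2 + 46*n - 4*y^2 + y*(12*n - 18) + 70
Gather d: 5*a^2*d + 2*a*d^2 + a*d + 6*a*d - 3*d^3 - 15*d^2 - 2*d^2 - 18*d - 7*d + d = -3*d^3 + d^2*(2*a - 17) + d*(5*a^2 + 7*a - 24)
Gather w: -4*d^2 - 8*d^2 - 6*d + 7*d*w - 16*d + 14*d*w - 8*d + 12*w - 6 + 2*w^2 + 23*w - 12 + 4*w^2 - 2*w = -12*d^2 - 30*d + 6*w^2 + w*(21*d + 33) - 18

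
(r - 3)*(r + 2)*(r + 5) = r^3 + 4*r^2 - 11*r - 30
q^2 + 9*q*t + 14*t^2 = (q + 2*t)*(q + 7*t)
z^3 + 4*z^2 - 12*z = z*(z - 2)*(z + 6)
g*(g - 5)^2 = g^3 - 10*g^2 + 25*g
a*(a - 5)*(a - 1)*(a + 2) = a^4 - 4*a^3 - 7*a^2 + 10*a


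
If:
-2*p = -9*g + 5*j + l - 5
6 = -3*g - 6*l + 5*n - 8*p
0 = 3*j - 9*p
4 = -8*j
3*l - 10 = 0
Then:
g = -1/2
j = -1/2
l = 10/3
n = 139/30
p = -1/6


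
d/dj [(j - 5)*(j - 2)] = 2*j - 7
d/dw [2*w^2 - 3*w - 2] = 4*w - 3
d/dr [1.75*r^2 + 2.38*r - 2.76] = 3.5*r + 2.38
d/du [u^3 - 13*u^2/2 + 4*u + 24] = 3*u^2 - 13*u + 4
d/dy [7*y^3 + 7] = 21*y^2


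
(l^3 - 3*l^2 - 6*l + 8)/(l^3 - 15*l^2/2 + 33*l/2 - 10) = 2*(l + 2)/(2*l - 5)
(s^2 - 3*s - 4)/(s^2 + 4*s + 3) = (s - 4)/(s + 3)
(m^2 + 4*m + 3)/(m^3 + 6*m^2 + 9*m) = (m + 1)/(m*(m + 3))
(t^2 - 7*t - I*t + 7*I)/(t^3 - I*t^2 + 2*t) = (t^2 - 7*t - I*t + 7*I)/(t*(t^2 - I*t + 2))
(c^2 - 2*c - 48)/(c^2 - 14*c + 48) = (c + 6)/(c - 6)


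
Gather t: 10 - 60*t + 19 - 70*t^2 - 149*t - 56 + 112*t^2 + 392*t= 42*t^2 + 183*t - 27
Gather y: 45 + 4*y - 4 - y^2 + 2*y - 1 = -y^2 + 6*y + 40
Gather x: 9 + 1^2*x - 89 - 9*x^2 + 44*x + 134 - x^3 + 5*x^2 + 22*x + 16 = -x^3 - 4*x^2 + 67*x + 70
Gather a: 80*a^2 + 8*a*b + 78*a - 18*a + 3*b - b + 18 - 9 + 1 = 80*a^2 + a*(8*b + 60) + 2*b + 10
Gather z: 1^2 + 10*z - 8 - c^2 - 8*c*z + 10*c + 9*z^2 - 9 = -c^2 + 10*c + 9*z^2 + z*(10 - 8*c) - 16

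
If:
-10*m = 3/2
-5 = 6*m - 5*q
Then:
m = -3/20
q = 41/50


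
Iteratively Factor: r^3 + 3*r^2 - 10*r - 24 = (r - 3)*(r^2 + 6*r + 8) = (r - 3)*(r + 2)*(r + 4)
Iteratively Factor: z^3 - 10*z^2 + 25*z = (z)*(z^2 - 10*z + 25) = z*(z - 5)*(z - 5)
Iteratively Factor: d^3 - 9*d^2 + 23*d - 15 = (d - 3)*(d^2 - 6*d + 5) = (d - 5)*(d - 3)*(d - 1)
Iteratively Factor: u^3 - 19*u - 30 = (u + 3)*(u^2 - 3*u - 10) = (u + 2)*(u + 3)*(u - 5)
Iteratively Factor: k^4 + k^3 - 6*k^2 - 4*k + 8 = (k + 2)*(k^3 - k^2 - 4*k + 4) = (k - 1)*(k + 2)*(k^2 - 4) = (k - 2)*(k - 1)*(k + 2)*(k + 2)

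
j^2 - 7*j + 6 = (j - 6)*(j - 1)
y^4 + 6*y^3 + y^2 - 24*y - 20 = (y - 2)*(y + 1)*(y + 2)*(y + 5)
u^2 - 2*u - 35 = (u - 7)*(u + 5)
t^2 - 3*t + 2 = (t - 2)*(t - 1)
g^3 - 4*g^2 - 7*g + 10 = (g - 5)*(g - 1)*(g + 2)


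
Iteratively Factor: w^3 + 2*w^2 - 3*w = (w + 3)*(w^2 - w) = w*(w + 3)*(w - 1)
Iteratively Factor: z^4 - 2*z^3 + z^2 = (z)*(z^3 - 2*z^2 + z) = z^2*(z^2 - 2*z + 1) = z^2*(z - 1)*(z - 1)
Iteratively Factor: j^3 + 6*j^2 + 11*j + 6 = (j + 2)*(j^2 + 4*j + 3) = (j + 2)*(j + 3)*(j + 1)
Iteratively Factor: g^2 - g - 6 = (g + 2)*(g - 3)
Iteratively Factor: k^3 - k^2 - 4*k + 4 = (k + 2)*(k^2 - 3*k + 2) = (k - 1)*(k + 2)*(k - 2)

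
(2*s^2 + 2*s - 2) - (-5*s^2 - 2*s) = 7*s^2 + 4*s - 2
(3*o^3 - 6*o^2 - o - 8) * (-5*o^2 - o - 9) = -15*o^5 + 27*o^4 - 16*o^3 + 95*o^2 + 17*o + 72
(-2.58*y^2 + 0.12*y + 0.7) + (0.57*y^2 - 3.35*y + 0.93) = -2.01*y^2 - 3.23*y + 1.63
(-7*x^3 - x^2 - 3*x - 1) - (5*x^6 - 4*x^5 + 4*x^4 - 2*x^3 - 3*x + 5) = -5*x^6 + 4*x^5 - 4*x^4 - 5*x^3 - x^2 - 6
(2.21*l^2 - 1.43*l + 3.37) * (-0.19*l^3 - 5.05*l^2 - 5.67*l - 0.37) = -0.4199*l^5 - 10.8888*l^4 - 5.9495*l^3 - 9.7281*l^2 - 18.5788*l - 1.2469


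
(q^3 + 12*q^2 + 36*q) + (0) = q^3 + 12*q^2 + 36*q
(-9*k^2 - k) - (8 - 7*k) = -9*k^2 + 6*k - 8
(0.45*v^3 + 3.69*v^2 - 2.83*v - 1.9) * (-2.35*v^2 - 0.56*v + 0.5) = -1.0575*v^5 - 8.9235*v^4 + 4.8091*v^3 + 7.8948*v^2 - 0.351*v - 0.95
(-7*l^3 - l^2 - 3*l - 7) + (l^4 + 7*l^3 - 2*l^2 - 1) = l^4 - 3*l^2 - 3*l - 8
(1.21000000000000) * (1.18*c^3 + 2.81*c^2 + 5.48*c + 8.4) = 1.4278*c^3 + 3.4001*c^2 + 6.6308*c + 10.164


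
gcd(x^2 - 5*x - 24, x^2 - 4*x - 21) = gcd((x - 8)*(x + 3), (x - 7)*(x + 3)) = x + 3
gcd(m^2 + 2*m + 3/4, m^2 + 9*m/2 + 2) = m + 1/2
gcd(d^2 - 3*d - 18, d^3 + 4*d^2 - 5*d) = 1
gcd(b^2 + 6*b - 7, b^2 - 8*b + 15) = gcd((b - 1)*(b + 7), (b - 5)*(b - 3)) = 1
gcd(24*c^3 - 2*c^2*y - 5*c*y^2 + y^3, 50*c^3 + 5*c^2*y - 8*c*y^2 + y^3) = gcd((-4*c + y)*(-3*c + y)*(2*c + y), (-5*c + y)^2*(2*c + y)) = 2*c + y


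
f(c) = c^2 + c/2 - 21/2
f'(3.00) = 6.50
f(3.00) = 0.00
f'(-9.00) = -17.50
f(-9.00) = 66.00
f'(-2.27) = -4.04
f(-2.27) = -6.48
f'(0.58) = 1.66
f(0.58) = -9.87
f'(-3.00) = -5.50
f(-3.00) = -3.00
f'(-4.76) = -9.02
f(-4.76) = 9.78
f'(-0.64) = -0.78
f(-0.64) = -10.41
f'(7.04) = 14.58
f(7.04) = 42.58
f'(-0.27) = -0.04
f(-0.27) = -10.56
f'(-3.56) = -6.62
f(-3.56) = 0.39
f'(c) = 2*c + 1/2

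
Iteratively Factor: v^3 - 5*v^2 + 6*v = (v - 3)*(v^2 - 2*v) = (v - 3)*(v - 2)*(v)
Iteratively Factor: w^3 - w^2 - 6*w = (w - 3)*(w^2 + 2*w) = (w - 3)*(w + 2)*(w)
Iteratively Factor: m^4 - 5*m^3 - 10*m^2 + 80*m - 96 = (m + 4)*(m^3 - 9*m^2 + 26*m - 24) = (m - 3)*(m + 4)*(m^2 - 6*m + 8) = (m - 4)*(m - 3)*(m + 4)*(m - 2)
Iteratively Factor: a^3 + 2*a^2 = (a)*(a^2 + 2*a) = a*(a + 2)*(a)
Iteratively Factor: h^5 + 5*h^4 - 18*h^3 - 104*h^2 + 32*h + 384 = (h + 4)*(h^4 + h^3 - 22*h^2 - 16*h + 96) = (h + 4)^2*(h^3 - 3*h^2 - 10*h + 24) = (h + 3)*(h + 4)^2*(h^2 - 6*h + 8) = (h - 2)*(h + 3)*(h + 4)^2*(h - 4)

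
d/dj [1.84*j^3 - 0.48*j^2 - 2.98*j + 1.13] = 5.52*j^2 - 0.96*j - 2.98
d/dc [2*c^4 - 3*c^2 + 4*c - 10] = 8*c^3 - 6*c + 4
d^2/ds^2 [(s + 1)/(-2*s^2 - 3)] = 4*(-8*s^2*(s + 1) + (3*s + 1)*(2*s^2 + 3))/(2*s^2 + 3)^3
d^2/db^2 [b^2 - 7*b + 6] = 2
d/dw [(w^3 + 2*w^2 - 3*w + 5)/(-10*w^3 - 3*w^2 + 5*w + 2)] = (17*w^4 - 50*w^3 + 157*w^2 + 38*w - 31)/(100*w^6 + 60*w^5 - 91*w^4 - 70*w^3 + 13*w^2 + 20*w + 4)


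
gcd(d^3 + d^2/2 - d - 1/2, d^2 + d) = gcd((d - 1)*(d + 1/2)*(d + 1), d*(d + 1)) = d + 1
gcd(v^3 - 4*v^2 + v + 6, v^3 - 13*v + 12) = v - 3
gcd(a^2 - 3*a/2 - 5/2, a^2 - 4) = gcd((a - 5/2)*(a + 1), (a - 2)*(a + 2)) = 1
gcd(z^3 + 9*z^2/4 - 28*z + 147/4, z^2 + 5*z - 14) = z + 7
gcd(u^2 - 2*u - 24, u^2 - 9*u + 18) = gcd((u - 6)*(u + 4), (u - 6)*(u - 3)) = u - 6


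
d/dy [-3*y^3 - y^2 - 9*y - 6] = -9*y^2 - 2*y - 9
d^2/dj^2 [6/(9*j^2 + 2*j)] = 12*(-9*j*(9*j + 2) + 4*(9*j + 1)^2)/(j^3*(9*j + 2)^3)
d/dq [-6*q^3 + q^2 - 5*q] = -18*q^2 + 2*q - 5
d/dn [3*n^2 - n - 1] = 6*n - 1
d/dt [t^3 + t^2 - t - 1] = 3*t^2 + 2*t - 1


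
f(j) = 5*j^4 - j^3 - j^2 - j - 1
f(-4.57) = 2259.02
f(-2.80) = 323.24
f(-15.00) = 256289.00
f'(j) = 20*j^3 - 3*j^2 - 2*j - 1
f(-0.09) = -0.92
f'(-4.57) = -1963.39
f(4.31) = 1621.41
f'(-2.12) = -200.81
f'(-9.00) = -14806.00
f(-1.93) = 73.77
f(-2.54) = 219.59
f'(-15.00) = -68146.00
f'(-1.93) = -152.10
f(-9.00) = 33461.00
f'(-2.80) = -457.96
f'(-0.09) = -0.86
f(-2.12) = 107.15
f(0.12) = -1.14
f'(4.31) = 1535.91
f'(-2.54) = -343.02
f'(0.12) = -1.25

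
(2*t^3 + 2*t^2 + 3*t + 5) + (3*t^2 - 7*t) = 2*t^3 + 5*t^2 - 4*t + 5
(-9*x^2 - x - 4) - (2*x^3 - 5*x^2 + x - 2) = -2*x^3 - 4*x^2 - 2*x - 2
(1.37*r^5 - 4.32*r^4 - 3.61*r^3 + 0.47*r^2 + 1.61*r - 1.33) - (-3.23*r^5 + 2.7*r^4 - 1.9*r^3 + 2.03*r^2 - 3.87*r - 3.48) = 4.6*r^5 - 7.02*r^4 - 1.71*r^3 - 1.56*r^2 + 5.48*r + 2.15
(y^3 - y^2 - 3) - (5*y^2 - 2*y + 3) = y^3 - 6*y^2 + 2*y - 6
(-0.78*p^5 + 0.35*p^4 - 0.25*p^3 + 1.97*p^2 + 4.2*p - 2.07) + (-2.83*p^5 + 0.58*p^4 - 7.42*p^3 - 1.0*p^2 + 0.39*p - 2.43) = -3.61*p^5 + 0.93*p^4 - 7.67*p^3 + 0.97*p^2 + 4.59*p - 4.5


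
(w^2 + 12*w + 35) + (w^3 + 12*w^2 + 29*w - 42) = w^3 + 13*w^2 + 41*w - 7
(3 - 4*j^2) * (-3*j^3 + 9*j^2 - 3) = 12*j^5 - 36*j^4 - 9*j^3 + 39*j^2 - 9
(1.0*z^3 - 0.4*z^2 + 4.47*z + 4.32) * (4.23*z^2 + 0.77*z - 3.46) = 4.23*z^5 - 0.922*z^4 + 15.1401*z^3 + 23.0995*z^2 - 12.1398*z - 14.9472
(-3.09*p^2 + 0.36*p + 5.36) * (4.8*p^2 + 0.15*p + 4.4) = -14.832*p^4 + 1.2645*p^3 + 12.186*p^2 + 2.388*p + 23.584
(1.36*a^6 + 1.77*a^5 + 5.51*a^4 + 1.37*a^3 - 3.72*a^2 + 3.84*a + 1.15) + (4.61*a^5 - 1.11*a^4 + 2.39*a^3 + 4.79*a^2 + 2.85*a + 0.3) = 1.36*a^6 + 6.38*a^5 + 4.4*a^4 + 3.76*a^3 + 1.07*a^2 + 6.69*a + 1.45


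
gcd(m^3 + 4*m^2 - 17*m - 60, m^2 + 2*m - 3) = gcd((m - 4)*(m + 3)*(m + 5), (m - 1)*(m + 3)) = m + 3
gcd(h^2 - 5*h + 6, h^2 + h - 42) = 1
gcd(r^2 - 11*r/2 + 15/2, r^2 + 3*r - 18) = r - 3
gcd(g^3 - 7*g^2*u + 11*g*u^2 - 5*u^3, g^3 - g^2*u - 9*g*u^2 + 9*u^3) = -g + u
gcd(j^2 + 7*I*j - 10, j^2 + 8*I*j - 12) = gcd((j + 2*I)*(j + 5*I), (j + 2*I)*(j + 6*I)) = j + 2*I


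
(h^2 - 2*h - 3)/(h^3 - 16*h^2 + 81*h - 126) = (h + 1)/(h^2 - 13*h + 42)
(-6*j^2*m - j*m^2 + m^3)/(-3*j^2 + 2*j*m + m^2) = m*(-6*j^2 - j*m + m^2)/(-3*j^2 + 2*j*m + m^2)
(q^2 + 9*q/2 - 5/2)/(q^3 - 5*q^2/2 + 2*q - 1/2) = (q + 5)/(q^2 - 2*q + 1)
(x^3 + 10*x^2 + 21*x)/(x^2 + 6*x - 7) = x*(x + 3)/(x - 1)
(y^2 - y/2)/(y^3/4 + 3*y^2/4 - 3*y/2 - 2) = 2*y*(2*y - 1)/(y^3 + 3*y^2 - 6*y - 8)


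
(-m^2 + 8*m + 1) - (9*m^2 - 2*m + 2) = -10*m^2 + 10*m - 1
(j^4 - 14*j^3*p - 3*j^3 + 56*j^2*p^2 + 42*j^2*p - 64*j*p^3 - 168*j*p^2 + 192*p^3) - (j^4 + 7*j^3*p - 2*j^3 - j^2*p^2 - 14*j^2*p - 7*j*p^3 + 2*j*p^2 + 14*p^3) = -21*j^3*p - j^3 + 57*j^2*p^2 + 56*j^2*p - 57*j*p^3 - 170*j*p^2 + 178*p^3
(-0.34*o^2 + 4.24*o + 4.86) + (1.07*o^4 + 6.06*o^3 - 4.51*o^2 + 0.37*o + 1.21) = 1.07*o^4 + 6.06*o^3 - 4.85*o^2 + 4.61*o + 6.07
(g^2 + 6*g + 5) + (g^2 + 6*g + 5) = 2*g^2 + 12*g + 10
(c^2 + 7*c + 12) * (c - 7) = c^3 - 37*c - 84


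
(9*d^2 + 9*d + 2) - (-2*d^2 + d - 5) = 11*d^2 + 8*d + 7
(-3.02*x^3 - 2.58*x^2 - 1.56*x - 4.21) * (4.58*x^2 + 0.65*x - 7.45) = -13.8316*x^5 - 13.7794*x^4 + 13.6772*x^3 - 1.0748*x^2 + 8.8855*x + 31.3645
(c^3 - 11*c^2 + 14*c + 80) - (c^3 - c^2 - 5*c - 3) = -10*c^2 + 19*c + 83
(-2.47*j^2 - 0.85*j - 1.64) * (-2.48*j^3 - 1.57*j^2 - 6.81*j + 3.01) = 6.1256*j^5 + 5.9859*j^4 + 22.2224*j^3 + 0.928599999999999*j^2 + 8.6099*j - 4.9364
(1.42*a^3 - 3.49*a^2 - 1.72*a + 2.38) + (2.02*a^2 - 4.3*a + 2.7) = 1.42*a^3 - 1.47*a^2 - 6.02*a + 5.08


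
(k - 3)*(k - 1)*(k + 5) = k^3 + k^2 - 17*k + 15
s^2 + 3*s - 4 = (s - 1)*(s + 4)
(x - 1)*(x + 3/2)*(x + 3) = x^3 + 7*x^2/2 - 9/2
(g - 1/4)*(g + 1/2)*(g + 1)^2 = g^4 + 9*g^3/4 + 11*g^2/8 - 1/8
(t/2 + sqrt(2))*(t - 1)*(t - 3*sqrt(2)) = t^3/2 - sqrt(2)*t^2/2 - t^2/2 - 6*t + sqrt(2)*t/2 + 6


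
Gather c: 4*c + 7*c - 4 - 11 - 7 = 11*c - 22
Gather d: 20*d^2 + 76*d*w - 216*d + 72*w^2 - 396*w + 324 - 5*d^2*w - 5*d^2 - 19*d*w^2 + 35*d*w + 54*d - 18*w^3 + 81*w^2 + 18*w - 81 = d^2*(15 - 5*w) + d*(-19*w^2 + 111*w - 162) - 18*w^3 + 153*w^2 - 378*w + 243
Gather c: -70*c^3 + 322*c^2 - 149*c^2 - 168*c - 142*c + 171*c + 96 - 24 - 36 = -70*c^3 + 173*c^2 - 139*c + 36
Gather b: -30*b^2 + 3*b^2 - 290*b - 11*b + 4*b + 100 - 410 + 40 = -27*b^2 - 297*b - 270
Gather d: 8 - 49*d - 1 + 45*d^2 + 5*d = 45*d^2 - 44*d + 7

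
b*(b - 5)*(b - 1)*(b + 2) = b^4 - 4*b^3 - 7*b^2 + 10*b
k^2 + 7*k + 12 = (k + 3)*(k + 4)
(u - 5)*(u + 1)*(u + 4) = u^3 - 21*u - 20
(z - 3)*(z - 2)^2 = z^3 - 7*z^2 + 16*z - 12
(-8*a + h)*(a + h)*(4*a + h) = -32*a^3 - 36*a^2*h - 3*a*h^2 + h^3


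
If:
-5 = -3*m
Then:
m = 5/3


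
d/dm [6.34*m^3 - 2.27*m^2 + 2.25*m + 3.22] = 19.02*m^2 - 4.54*m + 2.25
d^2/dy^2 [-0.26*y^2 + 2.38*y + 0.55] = -0.520000000000000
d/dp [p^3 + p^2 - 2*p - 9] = 3*p^2 + 2*p - 2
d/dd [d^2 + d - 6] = 2*d + 1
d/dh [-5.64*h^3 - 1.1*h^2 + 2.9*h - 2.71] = -16.92*h^2 - 2.2*h + 2.9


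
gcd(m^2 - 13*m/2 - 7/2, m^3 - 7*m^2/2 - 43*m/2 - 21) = m - 7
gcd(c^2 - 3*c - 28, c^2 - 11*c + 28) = c - 7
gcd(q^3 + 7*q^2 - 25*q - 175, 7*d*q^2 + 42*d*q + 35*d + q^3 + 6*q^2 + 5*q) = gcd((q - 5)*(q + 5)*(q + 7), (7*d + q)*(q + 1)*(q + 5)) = q + 5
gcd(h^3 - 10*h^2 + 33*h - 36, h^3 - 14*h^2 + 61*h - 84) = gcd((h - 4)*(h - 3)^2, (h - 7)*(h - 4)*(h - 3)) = h^2 - 7*h + 12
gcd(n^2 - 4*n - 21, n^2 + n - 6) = n + 3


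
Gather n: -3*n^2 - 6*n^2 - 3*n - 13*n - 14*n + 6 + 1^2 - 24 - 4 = -9*n^2 - 30*n - 21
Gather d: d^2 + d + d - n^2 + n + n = d^2 + 2*d - n^2 + 2*n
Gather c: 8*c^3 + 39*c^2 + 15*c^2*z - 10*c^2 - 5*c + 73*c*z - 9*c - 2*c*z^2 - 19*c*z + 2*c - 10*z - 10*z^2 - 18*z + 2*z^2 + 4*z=8*c^3 + c^2*(15*z + 29) + c*(-2*z^2 + 54*z - 12) - 8*z^2 - 24*z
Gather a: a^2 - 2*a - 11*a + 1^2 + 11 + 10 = a^2 - 13*a + 22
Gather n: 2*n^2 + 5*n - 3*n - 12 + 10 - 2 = 2*n^2 + 2*n - 4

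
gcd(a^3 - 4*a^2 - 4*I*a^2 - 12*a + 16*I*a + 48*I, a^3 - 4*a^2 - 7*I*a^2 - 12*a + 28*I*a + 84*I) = a^2 - 4*a - 12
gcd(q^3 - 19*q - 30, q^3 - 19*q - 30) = q^3 - 19*q - 30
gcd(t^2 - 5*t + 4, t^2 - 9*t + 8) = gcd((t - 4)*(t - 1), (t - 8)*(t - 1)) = t - 1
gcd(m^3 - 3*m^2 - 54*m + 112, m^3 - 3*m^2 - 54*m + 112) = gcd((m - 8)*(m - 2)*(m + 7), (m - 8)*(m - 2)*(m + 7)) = m^3 - 3*m^2 - 54*m + 112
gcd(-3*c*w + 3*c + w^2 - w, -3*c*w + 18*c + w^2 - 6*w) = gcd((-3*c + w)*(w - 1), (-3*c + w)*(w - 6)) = -3*c + w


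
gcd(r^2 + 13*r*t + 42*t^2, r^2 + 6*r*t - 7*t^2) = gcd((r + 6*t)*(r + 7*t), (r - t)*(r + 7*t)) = r + 7*t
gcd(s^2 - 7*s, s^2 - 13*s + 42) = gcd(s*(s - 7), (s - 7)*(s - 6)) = s - 7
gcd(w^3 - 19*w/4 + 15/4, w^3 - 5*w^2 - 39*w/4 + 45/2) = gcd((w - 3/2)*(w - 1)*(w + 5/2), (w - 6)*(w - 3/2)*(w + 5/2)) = w^2 + w - 15/4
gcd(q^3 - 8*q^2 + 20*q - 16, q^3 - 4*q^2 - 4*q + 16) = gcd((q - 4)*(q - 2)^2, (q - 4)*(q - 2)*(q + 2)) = q^2 - 6*q + 8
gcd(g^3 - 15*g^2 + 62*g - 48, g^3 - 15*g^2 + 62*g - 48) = g^3 - 15*g^2 + 62*g - 48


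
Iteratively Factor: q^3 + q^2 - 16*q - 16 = (q + 1)*(q^2 - 16) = (q + 1)*(q + 4)*(q - 4)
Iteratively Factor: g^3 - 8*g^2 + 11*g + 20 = (g - 4)*(g^2 - 4*g - 5) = (g - 5)*(g - 4)*(g + 1)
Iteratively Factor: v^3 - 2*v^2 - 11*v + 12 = (v - 1)*(v^2 - v - 12) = (v - 1)*(v + 3)*(v - 4)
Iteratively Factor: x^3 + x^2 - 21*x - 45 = (x + 3)*(x^2 - 2*x - 15) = (x - 5)*(x + 3)*(x + 3)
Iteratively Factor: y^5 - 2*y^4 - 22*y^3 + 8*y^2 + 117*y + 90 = (y - 3)*(y^4 + y^3 - 19*y^2 - 49*y - 30) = (y - 3)*(y + 2)*(y^3 - y^2 - 17*y - 15) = (y - 5)*(y - 3)*(y + 2)*(y^2 + 4*y + 3) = (y - 5)*(y - 3)*(y + 2)*(y + 3)*(y + 1)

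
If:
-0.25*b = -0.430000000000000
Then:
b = 1.72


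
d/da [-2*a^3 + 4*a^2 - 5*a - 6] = -6*a^2 + 8*a - 5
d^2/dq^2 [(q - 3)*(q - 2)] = 2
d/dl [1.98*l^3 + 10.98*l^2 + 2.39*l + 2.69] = 5.94*l^2 + 21.96*l + 2.39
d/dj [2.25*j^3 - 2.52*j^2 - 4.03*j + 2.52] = 6.75*j^2 - 5.04*j - 4.03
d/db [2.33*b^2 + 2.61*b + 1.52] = 4.66*b + 2.61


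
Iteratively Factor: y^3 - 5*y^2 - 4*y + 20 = (y - 5)*(y^2 - 4) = (y - 5)*(y + 2)*(y - 2)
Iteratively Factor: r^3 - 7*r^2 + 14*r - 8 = (r - 2)*(r^2 - 5*r + 4) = (r - 2)*(r - 1)*(r - 4)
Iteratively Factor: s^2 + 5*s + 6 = (s + 3)*(s + 2)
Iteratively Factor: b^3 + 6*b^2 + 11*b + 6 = (b + 3)*(b^2 + 3*b + 2) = (b + 2)*(b + 3)*(b + 1)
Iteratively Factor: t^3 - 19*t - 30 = (t - 5)*(t^2 + 5*t + 6) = (t - 5)*(t + 2)*(t + 3)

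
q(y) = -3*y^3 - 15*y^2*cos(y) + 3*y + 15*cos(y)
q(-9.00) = 3253.36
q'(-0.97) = 11.71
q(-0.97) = 0.33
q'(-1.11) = 3.60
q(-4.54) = 317.57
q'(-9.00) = -1466.55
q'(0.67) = -21.93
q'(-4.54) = 83.95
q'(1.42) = -6.47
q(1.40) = -6.48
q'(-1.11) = 3.60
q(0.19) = 14.75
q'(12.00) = -2747.74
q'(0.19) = -5.65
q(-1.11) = -0.78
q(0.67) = 7.59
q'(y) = 15*y^2*sin(y) - 9*y^2 - 30*y*cos(y) - 15*sin(y) + 3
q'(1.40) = -7.59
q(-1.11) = -0.78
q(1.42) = -6.62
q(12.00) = -6958.07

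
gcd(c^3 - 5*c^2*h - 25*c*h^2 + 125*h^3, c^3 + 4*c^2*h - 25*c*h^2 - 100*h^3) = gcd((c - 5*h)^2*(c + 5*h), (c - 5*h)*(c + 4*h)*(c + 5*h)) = c^2 - 25*h^2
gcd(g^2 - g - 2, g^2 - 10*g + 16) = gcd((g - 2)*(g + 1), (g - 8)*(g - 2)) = g - 2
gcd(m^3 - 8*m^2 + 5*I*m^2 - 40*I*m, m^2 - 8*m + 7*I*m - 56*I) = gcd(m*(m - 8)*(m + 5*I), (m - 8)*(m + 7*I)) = m - 8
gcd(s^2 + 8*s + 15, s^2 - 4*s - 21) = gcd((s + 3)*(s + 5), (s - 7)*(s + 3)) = s + 3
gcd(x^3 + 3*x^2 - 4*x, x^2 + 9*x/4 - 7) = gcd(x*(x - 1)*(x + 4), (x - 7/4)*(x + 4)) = x + 4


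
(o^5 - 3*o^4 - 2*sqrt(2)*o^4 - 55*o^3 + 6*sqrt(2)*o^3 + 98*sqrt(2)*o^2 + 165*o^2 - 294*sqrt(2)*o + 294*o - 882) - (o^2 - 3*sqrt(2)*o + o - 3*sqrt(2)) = o^5 - 3*o^4 - 2*sqrt(2)*o^4 - 55*o^3 + 6*sqrt(2)*o^3 + 98*sqrt(2)*o^2 + 164*o^2 - 291*sqrt(2)*o + 293*o - 882 + 3*sqrt(2)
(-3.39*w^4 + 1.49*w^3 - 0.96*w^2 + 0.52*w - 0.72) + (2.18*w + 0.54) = -3.39*w^4 + 1.49*w^3 - 0.96*w^2 + 2.7*w - 0.18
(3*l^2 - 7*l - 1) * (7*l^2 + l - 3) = 21*l^4 - 46*l^3 - 23*l^2 + 20*l + 3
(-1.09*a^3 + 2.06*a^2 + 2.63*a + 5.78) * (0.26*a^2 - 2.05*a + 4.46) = -0.2834*a^5 + 2.7701*a^4 - 8.4006*a^3 + 5.2989*a^2 - 0.119200000000001*a + 25.7788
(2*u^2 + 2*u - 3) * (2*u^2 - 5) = 4*u^4 + 4*u^3 - 16*u^2 - 10*u + 15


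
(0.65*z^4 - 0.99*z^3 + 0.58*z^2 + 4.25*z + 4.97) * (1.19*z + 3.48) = 0.7735*z^5 + 1.0839*z^4 - 2.755*z^3 + 7.0759*z^2 + 20.7043*z + 17.2956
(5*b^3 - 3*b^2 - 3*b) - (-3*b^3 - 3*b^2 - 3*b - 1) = 8*b^3 + 1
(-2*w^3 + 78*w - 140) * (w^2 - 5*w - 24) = -2*w^5 + 10*w^4 + 126*w^3 - 530*w^2 - 1172*w + 3360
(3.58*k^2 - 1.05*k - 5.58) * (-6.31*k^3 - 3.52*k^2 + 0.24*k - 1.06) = -22.5898*k^5 - 5.9761*k^4 + 39.765*k^3 + 15.5948*k^2 - 0.2262*k + 5.9148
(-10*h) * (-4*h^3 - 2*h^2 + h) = 40*h^4 + 20*h^3 - 10*h^2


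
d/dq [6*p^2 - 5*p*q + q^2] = -5*p + 2*q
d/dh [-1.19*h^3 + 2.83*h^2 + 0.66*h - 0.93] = -3.57*h^2 + 5.66*h + 0.66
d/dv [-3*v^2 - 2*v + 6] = -6*v - 2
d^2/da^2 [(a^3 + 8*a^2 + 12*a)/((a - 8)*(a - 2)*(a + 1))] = 2*(17*a^6 + 18*a^5 - 564*a^4 + 616*a^3 + 2592*a^2 + 5952*a + 896)/(a^9 - 27*a^8 + 261*a^7 - 1005*a^6 + 702*a^5 + 3492*a^4 - 4200*a^3 - 5184*a^2 + 4608*a + 4096)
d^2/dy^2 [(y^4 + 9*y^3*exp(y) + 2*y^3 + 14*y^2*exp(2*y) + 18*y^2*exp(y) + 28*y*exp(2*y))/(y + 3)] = (9*y^5*exp(y) + 56*y^4*exp(2*y) + 108*y^4*exp(y) + 6*y^4 + 504*y^3*exp(2*y) + 513*y^3*exp(y) + 52*y^3 + 1680*y^2*exp(2*y) + 1134*y^2*exp(y) + 144*y^2 + 2352*y*exp(2*y) + 1134*y*exp(y) + 108*y + 1092*exp(2*y) + 324*exp(y))/(y^3 + 9*y^2 + 27*y + 27)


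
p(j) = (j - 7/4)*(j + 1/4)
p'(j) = 2*j - 3/2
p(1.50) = -0.44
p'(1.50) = 1.50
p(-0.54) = 0.66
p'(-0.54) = -2.58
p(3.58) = 7.01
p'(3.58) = 5.66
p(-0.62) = 0.88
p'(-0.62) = -2.74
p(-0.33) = 0.17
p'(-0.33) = -2.16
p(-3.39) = 16.14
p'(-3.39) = -8.28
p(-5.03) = 32.41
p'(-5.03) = -11.56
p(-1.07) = 2.31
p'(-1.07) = -3.64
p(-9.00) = 94.06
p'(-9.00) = -19.50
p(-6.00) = 44.56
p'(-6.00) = -13.50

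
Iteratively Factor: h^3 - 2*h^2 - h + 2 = (h - 2)*(h^2 - 1) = (h - 2)*(h + 1)*(h - 1)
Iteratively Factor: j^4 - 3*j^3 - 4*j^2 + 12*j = (j + 2)*(j^3 - 5*j^2 + 6*j) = (j - 3)*(j + 2)*(j^2 - 2*j) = (j - 3)*(j - 2)*(j + 2)*(j)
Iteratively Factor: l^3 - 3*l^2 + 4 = (l + 1)*(l^2 - 4*l + 4) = (l - 2)*(l + 1)*(l - 2)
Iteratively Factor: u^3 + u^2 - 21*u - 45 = (u + 3)*(u^2 - 2*u - 15) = (u - 5)*(u + 3)*(u + 3)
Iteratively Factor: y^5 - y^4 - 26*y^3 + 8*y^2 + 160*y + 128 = (y - 4)*(y^4 + 3*y^3 - 14*y^2 - 48*y - 32) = (y - 4)*(y + 1)*(y^3 + 2*y^2 - 16*y - 32) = (y - 4)*(y + 1)*(y + 4)*(y^2 - 2*y - 8) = (y - 4)*(y + 1)*(y + 2)*(y + 4)*(y - 4)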